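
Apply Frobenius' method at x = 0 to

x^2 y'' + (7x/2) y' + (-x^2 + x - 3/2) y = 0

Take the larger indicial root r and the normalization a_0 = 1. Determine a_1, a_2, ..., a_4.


Write in Frobenius form y'' + (p(x)/x) y' + (q(x)/x^2) y = 0:
  p(x) = 7/2,  q(x) = -x^2 + x - 3/2.
Indicial equation: r(r-1) + (7/2) r + (-3/2) = 0 -> roots r_1 = 1/2, r_2 = -3.
Take r = r_1 = 1/2. Let y(x) = x^r sum_{n>=0} a_n x^n with a_0 = 1.
Substitute y = x^r sum a_n x^n and match x^{r+n}. The recurrence is
  D(n) a_n + 1 a_{n-1} - 1 a_{n-2} = 0,  where D(n) = (r+n)(r+n-1) + (7/2)(r+n) + (-3/2).
  a_n = [-1 a_{n-1} + 1 a_{n-2}] / D(n).
Since the indicial polynomial factors as (r - r_1)(r - r_2), D(n) = (r_1 + n - r_1)(r_1 + n - r_2) = n(n + 7/2).
Evaluating step by step (a_0 = 1):
  n = 1: D(1) = 1(1 + 7/2) = 9/2; numerator = -1(1) = -1; a_1 = (-1)/(9/2) = -2/9
  n = 2: D(2) = 2(2 + 7/2) = 11; numerator = -1(-2/9) + 1(1) = 11/9; a_2 = (11/9)/(11) = 1/9
  n = 3: D(3) = 3(3 + 7/2) = 39/2; numerator = -1(1/9) + 1(-2/9) = -1/3; a_3 = (-1/3)/(39/2) = -2/117
  n = 4: D(4) = 4(4 + 7/2) = 30; numerator = -1(-2/117) + 1(1/9) = 5/39; a_4 = (5/39)/(30) = 1/234

r = 1/2; a_0 = 1; a_1 = -2/9; a_2 = 1/9; a_3 = -2/117; a_4 = 1/234


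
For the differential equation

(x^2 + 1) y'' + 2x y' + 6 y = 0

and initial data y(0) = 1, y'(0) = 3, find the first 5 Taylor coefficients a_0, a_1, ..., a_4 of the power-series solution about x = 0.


Ansatz: y(x) = sum_{n>=0} a_n x^n, so y'(x) = sum_{n>=1} n a_n x^(n-1) and y''(x) = sum_{n>=2} n(n-1) a_n x^(n-2).
Substitute into P(x) y'' + Q(x) y' + R(x) y = 0 with P(x) = x^2 + 1, Q(x) = 2x, R(x) = 6, and match powers of x.
Initial conditions: a_0 = 1, a_1 = 3.
Setting the coefficient of each power of x to zero and solving order by order (substituting the coefficients already found):
  x^0: 2 a_2 + 6 a_0 = 0  ->  2 a_2 = -6 a_0 = -6  ->  a_2 = -3
  x^1: 6 a_3 + 8 a_1 = 0  ->  6 a_3 = -8 a_1 = -24  ->  a_3 = -4
  x^2: 12 a_4 + 12 a_2 = 0  ->  12 a_4 = -12 a_2 = 36  ->  a_4 = 3
Truncated series: y(x) = 1 + 3 x - 3 x^2 - 4 x^3 + 3 x^4 + O(x^5).

a_0 = 1; a_1 = 3; a_2 = -3; a_3 = -4; a_4 = 3


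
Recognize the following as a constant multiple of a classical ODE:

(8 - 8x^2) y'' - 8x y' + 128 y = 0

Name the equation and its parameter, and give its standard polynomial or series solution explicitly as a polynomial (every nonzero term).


All three coefficients share the factor 8; dividing through by 8 gives  (1 - x^2) y'' - x y' + 16 y = 0.
This matches the Chebyshev equation (1 - x^2) y'' - x y' + n^2 y = 0 (note the -x y' term, not -2x y') with n^2 = 16, so n = 4; the polynomial solution is T_4(x).
With y = sum_k a_k x^k, matching x^k gives (k+2)(k+1) a_{k+2} = (k^2 - n^2) a_k = (k - 4)(k + 4) a_k. The right side vanishes at k = 4, so the series with the parity of 4 terminates at degree 4.
Standard normalization: leading coefficient of T_n is 2^(n-1), so a_4 = 2^3 = 8. Work downward with a_k = (k+1)(k+2) a_{k+2} / ((k - 4)(k + 4)):
  a_2 = (3)(4)(8) / ((2 - 4)(2 + 4)) = 96/(-12) = -8
  a_0 = (1)(2)(-8) / ((0 - 4)(0 + 4)) = -16/(-16) = 1
Hence T_4(x) = 8 x^4 - 8 x^2 + 1.

T_4(x); series = 8 x^4 - 8 x^2 + 1


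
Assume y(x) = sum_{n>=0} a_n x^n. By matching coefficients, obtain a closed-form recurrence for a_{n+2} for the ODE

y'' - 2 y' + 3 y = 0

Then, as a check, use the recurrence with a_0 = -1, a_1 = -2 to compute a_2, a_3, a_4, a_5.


Substitute y = sum_n a_n x^n.
y''(x) has coefficient (n+2)(n+1) a_{n+2} at x^n;
-2 y'(x) has coefficient -2 (n+1) a_{n+1} at x^n;
3 y(x) has coefficient 3 a_n at x^n.
Matching x^n: (n+2)(n+1) a_{n+2} - 2 (n+1) a_{n+1} + 3 a_n = 0.
Thus a_{n+2} = [2 (n+1) a_{n+1} - 3 a_n] / ((n+1)(n+2)).

Check with a_0 = -1, a_1 = -2 (apply the recurrence for n = 0, 1, 2, 3): a_0 = -1, a_1 = -2, a_2 = -1/2, a_3 = 2/3, a_4 = 11/24, a_5 = 1/12.

a_(n+2) = [2 (n+1) a_(n+1) - 3 a_n] / ((n+1)(n+2)); check: a_0 = -1, a_1 = -2, a_2 = -1/2, a_3 = 2/3, a_4 = 11/24, a_5 = 1/12


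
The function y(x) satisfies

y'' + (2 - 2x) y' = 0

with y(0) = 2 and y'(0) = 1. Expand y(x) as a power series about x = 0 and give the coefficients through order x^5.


Ansatz: y(x) = sum_{n>=0} a_n x^n, so y'(x) = sum_{n>=1} n a_n x^(n-1) and y''(x) = sum_{n>=2} n(n-1) a_n x^(n-2).
Substitute into P(x) y'' + Q(x) y' + R(x) y = 0 with P(x) = 1, Q(x) = 2 - 2x, R(x) = 0, and match powers of x.
Initial conditions: a_0 = 2, a_1 = 1.
Setting the coefficient of each power of x to zero and solving order by order (substituting the coefficients already found):
  x^0: 2 a_2 + 2 a_1 = 0  ->  2 a_2 = -2 a_1 = -2  ->  a_2 = -1
  x^1: 6 a_3 + 4 a_2 - 2 a_1 = 0  ->  6 a_3 = -4 a_2 + 2 a_1 = 6  ->  a_3 = 1
  x^2: 12 a_4 + 6 a_3 - 4 a_2 = 0  ->  12 a_4 = -6 a_3 + 4 a_2 = -10  ->  a_4 = -5/6
  x^3: 20 a_5 + 8 a_4 - 6 a_3 = 0  ->  20 a_5 = -8 a_4 + 6 a_3 = 38/3  ->  a_5 = 19/30
Truncated series: y(x) = 2 + x - x^2 + x^3 - (5/6) x^4 + (19/30) x^5 + O(x^6).

a_0 = 2; a_1 = 1; a_2 = -1; a_3 = 1; a_4 = -5/6; a_5 = 19/30


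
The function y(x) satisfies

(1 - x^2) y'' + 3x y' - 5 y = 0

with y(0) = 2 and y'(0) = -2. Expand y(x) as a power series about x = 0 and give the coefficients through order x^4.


Ansatz: y(x) = sum_{n>=0} a_n x^n, so y'(x) = sum_{n>=1} n a_n x^(n-1) and y''(x) = sum_{n>=2} n(n-1) a_n x^(n-2).
Substitute into P(x) y'' + Q(x) y' + R(x) y = 0 with P(x) = 1 - x^2, Q(x) = 3x, R(x) = -5, and match powers of x.
Initial conditions: a_0 = 2, a_1 = -2.
Setting the coefficient of each power of x to zero and solving order by order (substituting the coefficients already found):
  x^0: 2 a_2 - 5 a_0 = 0  ->  2 a_2 = 5 a_0 = 10  ->  a_2 = 5
  x^1: 6 a_3 - 2 a_1 = 0  ->  6 a_3 = 2 a_1 = -4  ->  a_3 = -2/3
  x^2: 12 a_4 - a_2 = 0  ->  12 a_4 = a_2 = 5  ->  a_4 = 5/12
Truncated series: y(x) = 2 - 2 x + 5 x^2 - (2/3) x^3 + (5/12) x^4 + O(x^5).

a_0 = 2; a_1 = -2; a_2 = 5; a_3 = -2/3; a_4 = 5/12


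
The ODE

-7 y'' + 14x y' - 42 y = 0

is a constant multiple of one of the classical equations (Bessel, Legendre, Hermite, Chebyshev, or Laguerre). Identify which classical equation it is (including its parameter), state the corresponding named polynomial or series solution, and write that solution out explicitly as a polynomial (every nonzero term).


All three coefficients share the factor -7; dividing through by -7 gives  y'' - 2x y' + 6 y = 0.
This matches the Hermite equation y'' - 2x y' + 2n y = 0 with 2n = 6, so n = 3; the polynomial solution is H_3(x).
With y = sum_k a_k x^k, matching x^k gives (k+2)(k+1) a_{k+2} = 2(k - n) a_k = 2(k - 3) a_k. The right side vanishes at k = 3, so the series with the parity of 3 terminates at degree 3.
Standard normalization: leading coefficient of H_n is 2^n, so a_3 = 2^3 = 8. Work downward with a_k = (k+1)(k+2) a_{k+2} / (2(k - n)):
  a_1 = (2)(3)(8) / (2(1 - 3)) = 48/(-4) = -12
Hence H_3(x) = 8 x^3 - 12 x.

H_3(x); series = 8 x^3 - 12 x


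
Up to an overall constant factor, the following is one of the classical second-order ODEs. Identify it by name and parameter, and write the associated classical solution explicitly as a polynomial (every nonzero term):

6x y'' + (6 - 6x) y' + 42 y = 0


All three coefficients share the factor 6; dividing through by 6 gives  x y'' + (1 - x) y' + 7 y = 0.
This matches the Laguerre equation x y'' + (1 - x) y' + n y = 0 with n = 7; the polynomial solution is L_7(x).
With y = sum_k a_k x^k, matching x^k gives (k+1)k a_{k+1} + (k+1) a_{k+1} - k a_k + n a_k = 0, i.e. (k+1)^2 a_{k+1} = (k - n) a_k = (k - 7) a_k. The right side vanishes at k = 7, so the series terminates at degree 7.
Standard normalization L_n(0) = 1 gives a_0 = 1. Work upward with a_{k+1} = (k - 7) a_k / (k+1)^2:
  a_1 = (0 - 7)(1) / 1^2 = -7/1 = -7
  a_2 = (1 - 7)(-7) / 2^2 = 42/4 = 21/2
  a_3 = (2 - 7)(21/2) / 3^2 = (-105/2)/9 = -35/6
  a_4 = (3 - 7)(-35/6) / 4^2 = (70/3)/16 = 35/24
  a_5 = (4 - 7)(35/24) / 5^2 = (-35/8)/25 = -7/40
  a_6 = (5 - 7)(-7/40) / 6^2 = (7/20)/36 = 7/720
  a_7 = (6 - 7)(7/720) / 7^2 = (-7/720)/49 = -1/5040
Hence L_7(x) = -x^7/5040 + 7 x^6/720 - 7 x^5/40 + 35 x^4/24 - 35 x^3/6 + 21 x^2/2 - 7 x + 1.

L_7(x); series = -x^7/5040 + 7 x^6/720 - 7 x^5/40 + 35 x^4/24 - 35 x^3/6 + 21 x^2/2 - 7 x + 1


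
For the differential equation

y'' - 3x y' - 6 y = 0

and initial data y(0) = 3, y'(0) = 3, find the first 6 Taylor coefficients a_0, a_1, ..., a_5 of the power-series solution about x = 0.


Ansatz: y(x) = sum_{n>=0} a_n x^n, so y'(x) = sum_{n>=1} n a_n x^(n-1) and y''(x) = sum_{n>=2} n(n-1) a_n x^(n-2).
Substitute into P(x) y'' + Q(x) y' + R(x) y = 0 with P(x) = 1, Q(x) = -3x, R(x) = -6, and match powers of x.
Initial conditions: a_0 = 3, a_1 = 3.
Setting the coefficient of each power of x to zero and solving order by order (substituting the coefficients already found):
  x^0: 2 a_2 - 6 a_0 = 0  ->  2 a_2 = 6 a_0 = 18  ->  a_2 = 9
  x^1: 6 a_3 - 9 a_1 = 0  ->  6 a_3 = 9 a_1 = 27  ->  a_3 = 9/2
  x^2: 12 a_4 - 12 a_2 = 0  ->  12 a_4 = 12 a_2 = 108  ->  a_4 = 9
  x^3: 20 a_5 - 15 a_3 = 0  ->  20 a_5 = 15 a_3 = 135/2  ->  a_5 = 27/8
Truncated series: y(x) = 3 + 3 x + 9 x^2 + (9/2) x^3 + 9 x^4 + (27/8) x^5 + O(x^6).

a_0 = 3; a_1 = 3; a_2 = 9; a_3 = 9/2; a_4 = 9; a_5 = 27/8


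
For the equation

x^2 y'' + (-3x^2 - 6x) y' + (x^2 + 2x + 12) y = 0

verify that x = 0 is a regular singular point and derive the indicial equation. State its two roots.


Divide by x^2 to reach normal form y'' + P_1(x) y' + P_2(x) y = 0 with P_1(x) = -3 - 6/x and P_2(x) = 1 + 2/x + 12/x^2.
x = 0 is a singular point because the y'-coefficient -3 - 6/x has a pole at x = 0 and the y-coefficient 1 + 2/x + 12/x^2 has a pole at x = 0.
It is a regular singular point because x P_1(x) = p(x) = -3x - 6 and x^2 P_2(x) = q(x) = x^2 + 2x + 12 are polynomials, hence analytic at x = 0.
p(0) = -6,  q(0) = 12.
Indicial equation: r(r-1) + p(0) r + q(0) = 0, i.e. r^2 + (p(0) - 1) r + q(0) = 0, i.e. r^2 - 7 r + 12 = 0.
Discriminant: (-7)^2 - 4(12) = 1, so r = (7 ± 1)/2.
Solving: r_1 = 4, r_2 = 3.

indicial: r^2 - 7 r + 12 = 0; roots r_1 = 4, r_2 = 3


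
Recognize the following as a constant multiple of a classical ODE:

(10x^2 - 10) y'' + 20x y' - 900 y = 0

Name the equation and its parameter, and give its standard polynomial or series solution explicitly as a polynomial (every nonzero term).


All three coefficients share the factor -10; dividing through by -10 gives  (1 - x^2) y'' - 2x y' + 90 y = 0.
This matches the Legendre equation (1 - x^2) y'' - 2x y' + n(n+1) y = 0 (note the -2x y' term) with n(n+1) = 90, so n = 9; the polynomial solution is P_9(x).
With y = sum_k a_k x^k, matching x^k gives (k+2)(k+1) a_{k+2} = [k(k+1) - n(n+1)] a_k = (k - 9)(k + 10) a_k. The right side vanishes at k = 9, so the series with the parity of 9 terminates at degree 9.
Standard normalization (P_n(1) = 1): leading coefficient (2n)!/(2^n (n!)^2) = 6402373705728000/(512*131681894400) = 12155/128, so a_9 = 12155/128. Work downward with a_k = (k+1)(k+2) a_{k+2} / ((k - 9)(k + 10)):
  a_7 = (8)(9)(12155/128) / ((7 - 9)(7 + 10)) = (109395/16)/(-34) = -6435/32
  a_5 = (6)(7)(-6435/32) / ((5 - 9)(5 + 10)) = (-135135/16)/(-60) = 9009/64
  a_3 = (4)(5)(9009/64) / ((3 - 9)(3 + 10)) = (45045/16)/(-78) = -1155/32
  a_1 = (2)(3)(-1155/32) / ((1 - 9)(1 + 10)) = (-3465/16)/(-88) = 315/128
Hence P_9(x) = 12155 x^9/128 - 6435 x^7/32 + 9009 x^5/64 - 1155 x^3/32 + 315 x/128.

P_9(x); series = 12155 x^9/128 - 6435 x^7/32 + 9009 x^5/64 - 1155 x^3/32 + 315 x/128


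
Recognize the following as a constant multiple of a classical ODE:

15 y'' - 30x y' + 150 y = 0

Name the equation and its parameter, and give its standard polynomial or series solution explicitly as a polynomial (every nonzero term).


All three coefficients share the factor 15; dividing through by 15 gives  y'' - 2x y' + 10 y = 0.
This matches the Hermite equation y'' - 2x y' + 2n y = 0 with 2n = 10, so n = 5; the polynomial solution is H_5(x).
With y = sum_k a_k x^k, matching x^k gives (k+2)(k+1) a_{k+2} = 2(k - n) a_k = 2(k - 5) a_k. The right side vanishes at k = 5, so the series with the parity of 5 terminates at degree 5.
Standard normalization: leading coefficient of H_n is 2^n, so a_5 = 2^5 = 32. Work downward with a_k = (k+1)(k+2) a_{k+2} / (2(k - n)):
  a_3 = (4)(5)(32) / (2(3 - 5)) = 640/(-4) = -160
  a_1 = (2)(3)(-160) / (2(1 - 5)) = -960/(-8) = 120
Hence H_5(x) = 32 x^5 - 160 x^3 + 120 x.

H_5(x); series = 32 x^5 - 160 x^3 + 120 x


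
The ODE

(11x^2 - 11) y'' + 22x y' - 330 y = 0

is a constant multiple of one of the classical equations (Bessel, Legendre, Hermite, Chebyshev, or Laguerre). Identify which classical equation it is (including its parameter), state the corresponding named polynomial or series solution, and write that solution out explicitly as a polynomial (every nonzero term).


All three coefficients share the factor -11; dividing through by -11 gives  (1 - x^2) y'' - 2x y' + 30 y = 0.
This matches the Legendre equation (1 - x^2) y'' - 2x y' + n(n+1) y = 0 (note the -2x y' term) with n(n+1) = 30, so n = 5; the polynomial solution is P_5(x).
With y = sum_k a_k x^k, matching x^k gives (k+2)(k+1) a_{k+2} = [k(k+1) - n(n+1)] a_k = (k - 5)(k + 6) a_k. The right side vanishes at k = 5, so the series with the parity of 5 terminates at degree 5.
Standard normalization (P_n(1) = 1): leading coefficient (2n)!/(2^n (n!)^2) = 3628800/(32*14400) = 63/8, so a_5 = 63/8. Work downward with a_k = (k+1)(k+2) a_{k+2} / ((k - 5)(k + 6)):
  a_3 = (4)(5)(63/8) / ((3 - 5)(3 + 6)) = (315/2)/(-18) = -35/4
  a_1 = (2)(3)(-35/4) / ((1 - 5)(1 + 6)) = (-105/2)/(-28) = 15/8
Hence P_5(x) = 63 x^5/8 - 35 x^3/4 + 15 x/8.

P_5(x); series = 63 x^5/8 - 35 x^3/4 + 15 x/8


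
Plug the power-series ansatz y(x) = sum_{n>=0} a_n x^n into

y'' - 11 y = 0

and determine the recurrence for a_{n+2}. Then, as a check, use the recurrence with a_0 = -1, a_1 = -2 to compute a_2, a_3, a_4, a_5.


Substitute y = sum_n a_n x^n into y'' + (const) y = 0.
y''(x) = sum_{n>=0} (n+2)(n+1) a_{n+2} x^n.
The ODE becomes sum_n [(n+2)(n+1) a_{n+2} - 11 a_n] x^n = 0.
Setting each coefficient to zero gives the recurrence:
  (n+2)(n+1) a_{n+2} - 11 a_n = 0,
  a_{n+2} = 11 / ((n+1)(n+2)) a_n.

Check with a_0 = -1, a_1 = -2 (apply the recurrence for n = 0, 1, 2, 3): a_0 = -1, a_1 = -2, a_2 = -11/2, a_3 = -11/3, a_4 = -121/24, a_5 = -121/60.

a_{n+2} = 11/((n+1)(n+2)) * a_n; check: a_0 = -1, a_1 = -2, a_2 = -11/2, a_3 = -11/3, a_4 = -121/24, a_5 = -121/60


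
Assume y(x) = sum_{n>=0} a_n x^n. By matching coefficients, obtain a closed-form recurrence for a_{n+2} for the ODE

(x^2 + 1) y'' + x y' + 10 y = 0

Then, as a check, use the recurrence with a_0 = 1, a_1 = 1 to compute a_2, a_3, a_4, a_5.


Substitute y = sum_n a_n x^n.
(1 + 1 x^2) y'' contributes (n+2)(n+1) a_{n+2} + n(n-1) a_n at x^n.
x y'(x) contributes n a_n at x^n.
10 y(x) contributes 10 a_n at x^n.
Matching x^n: (n+2)(n+1) a_{n+2} + (n(n-1) + n + 10) a_n = 0.
Thus a_{n+2} = (-n(n-1) - n - 10) / ((n+1)(n+2)) * a_n.

Check with a_0 = 1, a_1 = 1 (apply the recurrence for n = 0, 1, 2, 3): a_0 = 1, a_1 = 1, a_2 = -5, a_3 = -11/6, a_4 = 35/6, a_5 = 209/120.

a_(n+2) = (-n(n-1) - n - 10) / ((n+1)(n+2)) * a_n; check: a_0 = 1, a_1 = 1, a_2 = -5, a_3 = -11/6, a_4 = 35/6, a_5 = 209/120


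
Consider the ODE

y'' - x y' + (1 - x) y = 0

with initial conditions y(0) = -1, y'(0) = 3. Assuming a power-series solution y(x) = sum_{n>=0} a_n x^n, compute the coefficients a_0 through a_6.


Ansatz: y(x) = sum_{n>=0} a_n x^n, so y'(x) = sum_{n>=1} n a_n x^(n-1) and y''(x) = sum_{n>=2} n(n-1) a_n x^(n-2).
Substitute into P(x) y'' + Q(x) y' + R(x) y = 0 with P(x) = 1, Q(x) = -x, R(x) = 1 - x, and match powers of x.
Initial conditions: a_0 = -1, a_1 = 3.
Setting the coefficient of each power of x to zero and solving order by order (substituting the coefficients already found):
  x^0: 2 a_2 + a_0 = 0  ->  2 a_2 = -a_0 = 1  ->  a_2 = 1/2
  x^1: 6 a_3 - a_0 = 0  ->  6 a_3 = a_0 = -1  ->  a_3 = -1/6
  x^2: 12 a_4 - a_2 - a_1 = 0  ->  12 a_4 = a_2 + a_1 = 7/2  ->  a_4 = 7/24
  x^3: 20 a_5 - 2 a_3 - a_2 = 0  ->  20 a_5 = 2 a_3 + a_2 = 1/6  ->  a_5 = 1/120
  x^4: 30 a_6 - 3 a_4 - a_3 = 0  ->  30 a_6 = 3 a_4 + a_3 = 17/24  ->  a_6 = 17/720
Truncated series: y(x) = -1 + 3 x + (1/2) x^2 - (1/6) x^3 + (7/24) x^4 + (1/120) x^5 + (17/720) x^6 + O(x^7).

a_0 = -1; a_1 = 3; a_2 = 1/2; a_3 = -1/6; a_4 = 7/24; a_5 = 1/120; a_6 = 17/720


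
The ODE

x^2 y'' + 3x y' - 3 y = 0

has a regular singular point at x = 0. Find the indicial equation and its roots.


Divide by x^2 to reach normal form y'' + P_1(x) y' + P_2(x) y = 0 with P_1(x) = 3/x and P_2(x) = -3/x^2.
x = 0 is a singular point because the y'-coefficient 3/x has a pole at x = 0 and the y-coefficient -3/x^2 has a pole at x = 0.
It is a regular singular point because x P_1(x) = p(x) = 3 and x^2 P_2(x) = q(x) = -3 are polynomials, hence analytic at x = 0.
p(0) = 3,  q(0) = -3.
Indicial equation: r(r-1) + p(0) r + q(0) = 0, i.e. r^2 + (p(0) - 1) r + q(0) = 0, i.e. r^2 + 2 r - 3 = 0.
Discriminant: (2)^2 - 4(-3) = 16, so r = (-2 ± 4)/2.
Solving: r_1 = 1, r_2 = -3.

indicial: r^2 + 2 r - 3 = 0; roots r_1 = 1, r_2 = -3


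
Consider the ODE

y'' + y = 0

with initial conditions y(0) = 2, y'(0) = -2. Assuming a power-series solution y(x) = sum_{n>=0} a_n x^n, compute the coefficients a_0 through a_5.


Ansatz: y(x) = sum_{n>=0} a_n x^n, so y'(x) = sum_{n>=1} n a_n x^(n-1) and y''(x) = sum_{n>=2} n(n-1) a_n x^(n-2).
Substitute into P(x) y'' + Q(x) y' + R(x) y = 0 with P(x) = 1, Q(x) = 0, R(x) = 1, and match powers of x.
Initial conditions: a_0 = 2, a_1 = -2.
Setting the coefficient of each power of x to zero and solving order by order (substituting the coefficients already found):
  x^0: 2 a_2 + a_0 = 0  ->  2 a_2 = -a_0 = -2  ->  a_2 = -1
  x^1: 6 a_3 + a_1 = 0  ->  6 a_3 = -a_1 = 2  ->  a_3 = 1/3
  x^2: 12 a_4 + a_2 = 0  ->  12 a_4 = -a_2 = 1  ->  a_4 = 1/12
  x^3: 20 a_5 + a_3 = 0  ->  20 a_5 = -a_3 = -1/3  ->  a_5 = -1/60
Truncated series: y(x) = 2 - 2 x - x^2 + (1/3) x^3 + (1/12) x^4 - (1/60) x^5 + O(x^6).

a_0 = 2; a_1 = -2; a_2 = -1; a_3 = 1/3; a_4 = 1/12; a_5 = -1/60


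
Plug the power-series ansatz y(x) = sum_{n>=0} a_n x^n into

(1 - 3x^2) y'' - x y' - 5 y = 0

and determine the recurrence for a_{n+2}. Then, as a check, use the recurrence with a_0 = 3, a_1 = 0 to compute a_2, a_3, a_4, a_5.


Substitute y = sum_n a_n x^n.
(1 - 3 x^2) y'' contributes (n+2)(n+1) a_{n+2} - 3 n(n-1) a_n at x^n.
-x y'(x) contributes -n a_n at x^n.
-5 y(x) contributes -5 a_n at x^n.
Matching x^n: (n+2)(n+1) a_{n+2} + (-3 n(n-1) - n - 5) a_n = 0.
Thus a_{n+2} = (3 n(n-1) + n + 5) / ((n+1)(n+2)) * a_n.

Check with a_0 = 3, a_1 = 0 (apply the recurrence for n = 0, 1, 2, 3): a_0 = 3, a_1 = 0, a_2 = 15/2, a_3 = 0, a_4 = 65/8, a_5 = 0.

a_(n+2) = (3 n(n-1) + n + 5) / ((n+1)(n+2)) * a_n; check: a_0 = 3, a_1 = 0, a_2 = 15/2, a_3 = 0, a_4 = 65/8, a_5 = 0


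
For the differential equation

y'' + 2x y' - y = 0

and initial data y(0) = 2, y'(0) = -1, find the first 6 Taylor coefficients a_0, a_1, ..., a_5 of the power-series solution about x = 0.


Ansatz: y(x) = sum_{n>=0} a_n x^n, so y'(x) = sum_{n>=1} n a_n x^(n-1) and y''(x) = sum_{n>=2} n(n-1) a_n x^(n-2).
Substitute into P(x) y'' + Q(x) y' + R(x) y = 0 with P(x) = 1, Q(x) = 2x, R(x) = -1, and match powers of x.
Initial conditions: a_0 = 2, a_1 = -1.
Setting the coefficient of each power of x to zero and solving order by order (substituting the coefficients already found):
  x^0: 2 a_2 - a_0 = 0  ->  2 a_2 = a_0 = 2  ->  a_2 = 1
  x^1: 6 a_3 + a_1 = 0  ->  6 a_3 = -a_1 = 1  ->  a_3 = 1/6
  x^2: 12 a_4 + 3 a_2 = 0  ->  12 a_4 = -3 a_2 = -3  ->  a_4 = -1/4
  x^3: 20 a_5 + 5 a_3 = 0  ->  20 a_5 = -5 a_3 = -5/6  ->  a_5 = -1/24
Truncated series: y(x) = 2 - x + x^2 + (1/6) x^3 - (1/4) x^4 - (1/24) x^5 + O(x^6).

a_0 = 2; a_1 = -1; a_2 = 1; a_3 = 1/6; a_4 = -1/4; a_5 = -1/24


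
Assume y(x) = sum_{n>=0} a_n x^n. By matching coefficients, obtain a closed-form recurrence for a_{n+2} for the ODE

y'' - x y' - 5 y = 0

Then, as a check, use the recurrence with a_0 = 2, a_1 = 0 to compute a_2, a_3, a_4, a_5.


Substitute y = sum_n a_n x^n.
y''(x) has coefficient (n+2)(n+1) a_{n+2} at x^n;
-x y'(x) has coefficient -n a_n at x^n (shift);
-5 y(x) has coefficient -5 a_n at x^n.
Matching x^n: (n+2)(n+1) a_{n+2} + (-n - 5) a_n = 0.
Thus a_{n+2} = (n + 5) / ((n+1)(n+2)) * a_n.

Check with a_0 = 2, a_1 = 0 (apply the recurrence for n = 0, 1, 2, 3): a_0 = 2, a_1 = 0, a_2 = 5, a_3 = 0, a_4 = 35/12, a_5 = 0.

a_(n+2) = (n + 5) / ((n+1)(n+2)) * a_n; check: a_0 = 2, a_1 = 0, a_2 = 5, a_3 = 0, a_4 = 35/12, a_5 = 0


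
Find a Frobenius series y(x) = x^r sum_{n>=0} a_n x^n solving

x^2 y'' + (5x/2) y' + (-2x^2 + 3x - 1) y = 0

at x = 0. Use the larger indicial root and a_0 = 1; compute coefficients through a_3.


Write in Frobenius form y'' + (p(x)/x) y' + (q(x)/x^2) y = 0:
  p(x) = 5/2,  q(x) = -2x^2 + 3x - 1.
Indicial equation: r(r-1) + (5/2) r + (-1) = 0 -> roots r_1 = 1/2, r_2 = -2.
Take r = r_1 = 1/2. Let y(x) = x^r sum_{n>=0} a_n x^n with a_0 = 1.
Substitute y = x^r sum a_n x^n and match x^{r+n}. The recurrence is
  D(n) a_n + 3 a_{n-1} - 2 a_{n-2} = 0,  where D(n) = (r+n)(r+n-1) + (5/2)(r+n) + (-1).
  a_n = [-3 a_{n-1} + 2 a_{n-2}] / D(n).
Since the indicial polynomial factors as (r - r_1)(r - r_2), D(n) = (r_1 + n - r_1)(r_1 + n - r_2) = n(n + 5/2).
Evaluating step by step (a_0 = 1):
  n = 1: D(1) = 1(1 + 5/2) = 7/2; numerator = -3(1) = -3; a_1 = (-3)/(7/2) = -6/7
  n = 2: D(2) = 2(2 + 5/2) = 9; numerator = -3(-6/7) + 2(1) = 32/7; a_2 = (32/7)/(9) = 32/63
  n = 3: D(3) = 3(3 + 5/2) = 33/2; numerator = -3(32/63) + 2(-6/7) = -68/21; a_3 = (-68/21)/(33/2) = -136/693

r = 1/2; a_0 = 1; a_1 = -6/7; a_2 = 32/63; a_3 = -136/693


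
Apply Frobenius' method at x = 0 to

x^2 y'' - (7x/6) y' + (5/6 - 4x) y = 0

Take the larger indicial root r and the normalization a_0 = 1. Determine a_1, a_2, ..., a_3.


Write in Frobenius form y'' + (p(x)/x) y' + (q(x)/x^2) y = 0:
  p(x) = -7/6,  q(x) = 5/6 - 4x.
Indicial equation: r(r-1) + (-7/6) r + (5/6) = 0 -> roots r_1 = 5/3, r_2 = 1/2.
Take r = r_1 = 5/3. Let y(x) = x^r sum_{n>=0} a_n x^n with a_0 = 1.
Substitute y = x^r sum a_n x^n and match x^{r+n}. The recurrence is
  D(n) a_n - 4 a_{n-1} = 0,  where D(n) = (r+n)(r+n-1) + (-7/6)(r+n) + (5/6).
  a_n = 4 / D(n) * a_{n-1}.
Since the indicial polynomial factors as (r - r_1)(r - r_2), D(n) = (r_1 + n - r_1)(r_1 + n - r_2) = n(n + 7/6).
Evaluating step by step (a_0 = 1):
  n = 1: D(1) = 1(1 + 7/6) = 13/6; numerator = 4(1) = 4; a_1 = (4)/(13/6) = 24/13
  n = 2: D(2) = 2(2 + 7/6) = 19/3; numerator = 4(24/13) = 96/13; a_2 = (96/13)/(19/3) = 288/247
  n = 3: D(3) = 3(3 + 7/6) = 25/2; numerator = 4(288/247) = 1152/247; a_3 = (1152/247)/(25/2) = 2304/6175

r = 5/3; a_0 = 1; a_1 = 24/13; a_2 = 288/247; a_3 = 2304/6175


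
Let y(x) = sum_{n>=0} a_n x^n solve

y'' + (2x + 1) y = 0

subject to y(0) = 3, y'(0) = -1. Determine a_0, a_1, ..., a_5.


Ansatz: y(x) = sum_{n>=0} a_n x^n, so y'(x) = sum_{n>=1} n a_n x^(n-1) and y''(x) = sum_{n>=2} n(n-1) a_n x^(n-2).
Substitute into P(x) y'' + Q(x) y' + R(x) y = 0 with P(x) = 1, Q(x) = 0, R(x) = 2x + 1, and match powers of x.
Initial conditions: a_0 = 3, a_1 = -1.
Setting the coefficient of each power of x to zero and solving order by order (substituting the coefficients already found):
  x^0: 2 a_2 + a_0 = 0  ->  2 a_2 = -a_0 = -3  ->  a_2 = -3/2
  x^1: 6 a_3 + a_1 + 2 a_0 = 0  ->  6 a_3 = -a_1 - 2 a_0 = -5  ->  a_3 = -5/6
  x^2: 12 a_4 + a_2 + 2 a_1 = 0  ->  12 a_4 = -a_2 - 2 a_1 = 7/2  ->  a_4 = 7/24
  x^3: 20 a_5 + a_3 + 2 a_2 = 0  ->  20 a_5 = -a_3 - 2 a_2 = 23/6  ->  a_5 = 23/120
Truncated series: y(x) = 3 - x - (3/2) x^2 - (5/6) x^3 + (7/24) x^4 + (23/120) x^5 + O(x^6).

a_0 = 3; a_1 = -1; a_2 = -3/2; a_3 = -5/6; a_4 = 7/24; a_5 = 23/120


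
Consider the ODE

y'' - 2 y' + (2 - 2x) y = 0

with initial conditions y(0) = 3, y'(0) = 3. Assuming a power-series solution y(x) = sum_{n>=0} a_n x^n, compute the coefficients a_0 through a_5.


Ansatz: y(x) = sum_{n>=0} a_n x^n, so y'(x) = sum_{n>=1} n a_n x^(n-1) and y''(x) = sum_{n>=2} n(n-1) a_n x^(n-2).
Substitute into P(x) y'' + Q(x) y' + R(x) y = 0 with P(x) = 1, Q(x) = -2, R(x) = 2 - 2x, and match powers of x.
Initial conditions: a_0 = 3, a_1 = 3.
Setting the coefficient of each power of x to zero and solving order by order (substituting the coefficients already found):
  x^0: 2 a_2 - 2 a_1 + 2 a_0 = 0  ->  2 a_2 = 2 a_1 - 2 a_0 = 0  ->  a_2 = 0
  x^1: 6 a_3 - 4 a_2 + 2 a_1 - 2 a_0 = 0  ->  6 a_3 = 4 a_2 - 2 a_1 + 2 a_0 = 0  ->  a_3 = 0
  x^2: 12 a_4 - 6 a_3 + 2 a_2 - 2 a_1 = 0  ->  12 a_4 = 6 a_3 - 2 a_2 + 2 a_1 = 6  ->  a_4 = 1/2
  x^3: 20 a_5 - 8 a_4 + 2 a_3 - 2 a_2 = 0  ->  20 a_5 = 8 a_4 - 2 a_3 + 2 a_2 = 4  ->  a_5 = 1/5
Truncated series: y(x) = 3 + 3 x + (1/2) x^4 + (1/5) x^5 + O(x^6).

a_0 = 3; a_1 = 3; a_2 = 0; a_3 = 0; a_4 = 1/2; a_5 = 1/5


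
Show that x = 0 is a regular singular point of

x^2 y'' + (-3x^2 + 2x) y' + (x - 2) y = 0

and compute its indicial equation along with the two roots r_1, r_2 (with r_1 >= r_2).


Divide by x^2 to reach normal form y'' + P_1(x) y' + P_2(x) y = 0 with P_1(x) = -3 + 2/x and P_2(x) = 1/x - 2/x^2.
x = 0 is a singular point because the y'-coefficient -3 + 2/x has a pole at x = 0 and the y-coefficient 1/x - 2/x^2 has a pole at x = 0.
It is a regular singular point because x P_1(x) = p(x) = 2 - 3x and x^2 P_2(x) = q(x) = x - 2 are polynomials, hence analytic at x = 0.
p(0) = 2,  q(0) = -2.
Indicial equation: r(r-1) + p(0) r + q(0) = 0, i.e. r^2 + (p(0) - 1) r + q(0) = 0, i.e. r^2 + 1 r - 2 = 0.
Discriminant: (1)^2 - 4(-2) = 9, so r = (-1 ± 3)/2.
Solving: r_1 = 1, r_2 = -2.

indicial: r^2 + 1 r - 2 = 0; roots r_1 = 1, r_2 = -2


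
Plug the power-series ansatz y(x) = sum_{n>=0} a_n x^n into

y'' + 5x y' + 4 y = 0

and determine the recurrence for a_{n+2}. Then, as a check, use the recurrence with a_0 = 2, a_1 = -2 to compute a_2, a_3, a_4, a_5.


Substitute y = sum_n a_n x^n.
y''(x) has coefficient (n+2)(n+1) a_{n+2} at x^n;
5 x y'(x) has coefficient 5 n a_n at x^n (shift);
4 y(x) has coefficient 4 a_n at x^n.
Matching x^n: (n+2)(n+1) a_{n+2} + (5n + 4) a_n = 0.
Thus a_{n+2} = (-5n - 4) / ((n+1)(n+2)) * a_n.

Check with a_0 = 2, a_1 = -2 (apply the recurrence for n = 0, 1, 2, 3): a_0 = 2, a_1 = -2, a_2 = -4, a_3 = 3, a_4 = 14/3, a_5 = -57/20.

a_(n+2) = (-5n - 4) / ((n+1)(n+2)) * a_n; check: a_0 = 2, a_1 = -2, a_2 = -4, a_3 = 3, a_4 = 14/3, a_5 = -57/20


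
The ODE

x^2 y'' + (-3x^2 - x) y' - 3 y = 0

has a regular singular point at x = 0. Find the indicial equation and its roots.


Divide by x^2 to reach normal form y'' + P_1(x) y' + P_2(x) y = 0 with P_1(x) = -3 - 1/x and P_2(x) = -3/x^2.
x = 0 is a singular point because the y'-coefficient -3 - 1/x has a pole at x = 0 and the y-coefficient -3/x^2 has a pole at x = 0.
It is a regular singular point because x P_1(x) = p(x) = -3x - 1 and x^2 P_2(x) = q(x) = -3 are polynomials, hence analytic at x = 0.
p(0) = -1,  q(0) = -3.
Indicial equation: r(r-1) + p(0) r + q(0) = 0, i.e. r^2 + (p(0) - 1) r + q(0) = 0, i.e. r^2 - 2 r - 3 = 0.
Discriminant: (-2)^2 - 4(-3) = 16, so r = (2 ± 4)/2.
Solving: r_1 = 3, r_2 = -1.

indicial: r^2 - 2 r - 3 = 0; roots r_1 = 3, r_2 = -1


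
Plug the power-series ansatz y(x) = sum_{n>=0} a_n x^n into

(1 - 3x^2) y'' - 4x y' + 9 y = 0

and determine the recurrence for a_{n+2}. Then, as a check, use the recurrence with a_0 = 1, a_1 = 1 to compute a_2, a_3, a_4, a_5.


Substitute y = sum_n a_n x^n.
(1 - 3 x^2) y'' contributes (n+2)(n+1) a_{n+2} - 3 n(n-1) a_n at x^n.
-4 x y'(x) contributes -4 n a_n at x^n.
9 y(x) contributes 9 a_n at x^n.
Matching x^n: (n+2)(n+1) a_{n+2} + (-3 n(n-1) - 4 n + 9) a_n = 0.
Thus a_{n+2} = (3 n(n-1) + 4 n - 9) / ((n+1)(n+2)) * a_n.

Check with a_0 = 1, a_1 = 1 (apply the recurrence for n = 0, 1, 2, 3): a_0 = 1, a_1 = 1, a_2 = -9/2, a_3 = -5/6, a_4 = -15/8, a_5 = -7/8.

a_(n+2) = (3 n(n-1) + 4 n - 9) / ((n+1)(n+2)) * a_n; check: a_0 = 1, a_1 = 1, a_2 = -9/2, a_3 = -5/6, a_4 = -15/8, a_5 = -7/8


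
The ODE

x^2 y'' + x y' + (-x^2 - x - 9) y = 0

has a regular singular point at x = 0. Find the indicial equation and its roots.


Divide by x^2 to reach normal form y'' + P_1(x) y' + P_2(x) y = 0 with P_1(x) = 1/x and P_2(x) = -1 - 1/x - 9/x^2.
x = 0 is a singular point because the y'-coefficient 1/x has a pole at x = 0 and the y-coefficient -1 - 1/x - 9/x^2 has a pole at x = 0.
It is a regular singular point because x P_1(x) = p(x) = 1 and x^2 P_2(x) = q(x) = -x^2 - x - 9 are polynomials, hence analytic at x = 0.
p(0) = 1,  q(0) = -9.
Indicial equation: r(r-1) + p(0) r + q(0) = 0, i.e. r^2 + (p(0) - 1) r + q(0) = 0, i.e. r^2 - 9 = 0.
Discriminant: (0)^2 - 4(-9) = 36, so r = (0 ± 6)/2.
Solving: r_1 = 3, r_2 = -3.

indicial: r^2 - 9 = 0; roots r_1 = 3, r_2 = -3


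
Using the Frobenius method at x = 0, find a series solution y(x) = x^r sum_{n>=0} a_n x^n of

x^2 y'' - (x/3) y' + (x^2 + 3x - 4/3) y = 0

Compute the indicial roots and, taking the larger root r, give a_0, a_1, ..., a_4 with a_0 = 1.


Write in Frobenius form y'' + (p(x)/x) y' + (q(x)/x^2) y = 0:
  p(x) = -1/3,  q(x) = x^2 + 3x - 4/3.
Indicial equation: r(r-1) + (-1/3) r + (-4/3) = 0 -> roots r_1 = 2, r_2 = -2/3.
Take r = r_1 = 2. Let y(x) = x^r sum_{n>=0} a_n x^n with a_0 = 1.
Substitute y = x^r sum a_n x^n and match x^{r+n}. The recurrence is
  D(n) a_n + 3 a_{n-1} + 1 a_{n-2} = 0,  where D(n) = (r+n)(r+n-1) + (-1/3)(r+n) + (-4/3).
  a_n = [-3 a_{n-1} - 1 a_{n-2}] / D(n).
Since the indicial polynomial factors as (r - r_1)(r - r_2), D(n) = (r_1 + n - r_1)(r_1 + n - r_2) = n(n + 8/3).
Evaluating step by step (a_0 = 1):
  n = 1: D(1) = 1(1 + 8/3) = 11/3; numerator = -3(1) = -3; a_1 = (-3)/(11/3) = -9/11
  n = 2: D(2) = 2(2 + 8/3) = 28/3; numerator = -3(-9/11) - 1(1) = 16/11; a_2 = (16/11)/(28/3) = 12/77
  n = 3: D(3) = 3(3 + 8/3) = 17; numerator = -3(12/77) - 1(-9/11) = 27/77; a_3 = (27/77)/(17) = 27/1309
  n = 4: D(4) = 4(4 + 8/3) = 80/3; numerator = -3(27/1309) - 1(12/77) = -285/1309; a_4 = (-285/1309)/(80/3) = -171/20944

r = 2; a_0 = 1; a_1 = -9/11; a_2 = 12/77; a_3 = 27/1309; a_4 = -171/20944


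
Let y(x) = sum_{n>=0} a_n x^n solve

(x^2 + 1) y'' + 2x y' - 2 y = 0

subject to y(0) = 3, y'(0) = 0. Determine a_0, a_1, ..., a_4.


Ansatz: y(x) = sum_{n>=0} a_n x^n, so y'(x) = sum_{n>=1} n a_n x^(n-1) and y''(x) = sum_{n>=2} n(n-1) a_n x^(n-2).
Substitute into P(x) y'' + Q(x) y' + R(x) y = 0 with P(x) = x^2 + 1, Q(x) = 2x, R(x) = -2, and match powers of x.
Initial conditions: a_0 = 3, a_1 = 0.
Setting the coefficient of each power of x to zero and solving order by order (substituting the coefficients already found):
  x^0: 2 a_2 - 2 a_0 = 0  ->  2 a_2 = 2 a_0 = 6  ->  a_2 = 3
  x^1: 6 a_3 = 0  ->  a_3 = 0
  x^2: 12 a_4 + 4 a_2 = 0  ->  12 a_4 = -4 a_2 = -12  ->  a_4 = -1
Truncated series: y(x) = 3 + 3 x^2 - x^4 + O(x^5).

a_0 = 3; a_1 = 0; a_2 = 3; a_3 = 0; a_4 = -1


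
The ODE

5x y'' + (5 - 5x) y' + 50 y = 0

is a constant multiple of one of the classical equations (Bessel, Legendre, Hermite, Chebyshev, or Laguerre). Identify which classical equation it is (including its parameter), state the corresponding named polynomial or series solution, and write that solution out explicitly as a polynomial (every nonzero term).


All three coefficients share the factor 5; dividing through by 5 gives  x y'' + (1 - x) y' + 10 y = 0.
This matches the Laguerre equation x y'' + (1 - x) y' + n y = 0 with n = 10; the polynomial solution is L_10(x).
With y = sum_k a_k x^k, matching x^k gives (k+1)k a_{k+1} + (k+1) a_{k+1} - k a_k + n a_k = 0, i.e. (k+1)^2 a_{k+1} = (k - n) a_k = (k - 10) a_k. The right side vanishes at k = 10, so the series terminates at degree 10.
Standard normalization L_n(0) = 1 gives a_0 = 1. Work upward with a_{k+1} = (k - 10) a_k / (k+1)^2:
  a_1 = (0 - 10)(1) / 1^2 = -10/1 = -10
  a_2 = (1 - 10)(-10) / 2^2 = 90/4 = 45/2
  a_3 = (2 - 10)(45/2) / 3^2 = -180/9 = -20
  a_4 = (3 - 10)(-20) / 4^2 = 140/16 = 35/4
  a_5 = (4 - 10)(35/4) / 5^2 = (-105/2)/25 = -21/10
  a_6 = (5 - 10)(-21/10) / 6^2 = (21/2)/36 = 7/24
  a_7 = (6 - 10)(7/24) / 7^2 = (-7/6)/49 = -1/42
  a_8 = (7 - 10)(-1/42) / 8^2 = (1/14)/64 = 1/896
  a_9 = (8 - 10)(1/896) / 9^2 = (-1/448)/81 = -1/36288
  a_10 = (9 - 10)(-1/36288) / 10^2 = (1/36288)/100 = 1/3628800
Hence L_10(x) = x^10/3628800 - x^9/36288 + x^8/896 - x^7/42 + 7 x^6/24 - 21 x^5/10 + 35 x^4/4 - 20 x^3 + 45 x^2/2 - 10 x + 1.

L_10(x); series = x^10/3628800 - x^9/36288 + x^8/896 - x^7/42 + 7 x^6/24 - 21 x^5/10 + 35 x^4/4 - 20 x^3 + 45 x^2/2 - 10 x + 1


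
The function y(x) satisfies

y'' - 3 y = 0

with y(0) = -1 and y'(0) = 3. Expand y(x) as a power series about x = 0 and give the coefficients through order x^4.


Ansatz: y(x) = sum_{n>=0} a_n x^n, so y'(x) = sum_{n>=1} n a_n x^(n-1) and y''(x) = sum_{n>=2} n(n-1) a_n x^(n-2).
Substitute into P(x) y'' + Q(x) y' + R(x) y = 0 with P(x) = 1, Q(x) = 0, R(x) = -3, and match powers of x.
Initial conditions: a_0 = -1, a_1 = 3.
Setting the coefficient of each power of x to zero and solving order by order (substituting the coefficients already found):
  x^0: 2 a_2 - 3 a_0 = 0  ->  2 a_2 = 3 a_0 = -3  ->  a_2 = -3/2
  x^1: 6 a_3 - 3 a_1 = 0  ->  6 a_3 = 3 a_1 = 9  ->  a_3 = 3/2
  x^2: 12 a_4 - 3 a_2 = 0  ->  12 a_4 = 3 a_2 = -9/2  ->  a_4 = -3/8
Truncated series: y(x) = -1 + 3 x - (3/2) x^2 + (3/2) x^3 - (3/8) x^4 + O(x^5).

a_0 = -1; a_1 = 3; a_2 = -3/2; a_3 = 3/2; a_4 = -3/8


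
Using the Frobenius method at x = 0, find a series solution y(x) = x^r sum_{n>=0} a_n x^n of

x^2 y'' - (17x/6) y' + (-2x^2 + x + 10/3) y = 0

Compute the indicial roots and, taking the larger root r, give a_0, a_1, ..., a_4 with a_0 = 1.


Write in Frobenius form y'' + (p(x)/x) y' + (q(x)/x^2) y = 0:
  p(x) = -17/6,  q(x) = -2x^2 + x + 10/3.
Indicial equation: r(r-1) + (-17/6) r + (10/3) = 0 -> roots r_1 = 5/2, r_2 = 4/3.
Take r = r_1 = 5/2. Let y(x) = x^r sum_{n>=0} a_n x^n with a_0 = 1.
Substitute y = x^r sum a_n x^n and match x^{r+n}. The recurrence is
  D(n) a_n + 1 a_{n-1} - 2 a_{n-2} = 0,  where D(n) = (r+n)(r+n-1) + (-17/6)(r+n) + (10/3).
  a_n = [-1 a_{n-1} + 2 a_{n-2}] / D(n).
Since the indicial polynomial factors as (r - r_1)(r - r_2), D(n) = (r_1 + n - r_1)(r_1 + n - r_2) = n(n + 7/6).
Evaluating step by step (a_0 = 1):
  n = 1: D(1) = 1(1 + 7/6) = 13/6; numerator = -1(1) = -1; a_1 = (-1)/(13/6) = -6/13
  n = 2: D(2) = 2(2 + 7/6) = 19/3; numerator = -1(-6/13) + 2(1) = 32/13; a_2 = (32/13)/(19/3) = 96/247
  n = 3: D(3) = 3(3 + 7/6) = 25/2; numerator = -1(96/247) + 2(-6/13) = -324/247; a_3 = (-324/247)/(25/2) = -648/6175
  n = 4: D(4) = 4(4 + 7/6) = 62/3; numerator = -1(-648/6175) + 2(96/247) = 5448/6175; a_4 = (5448/6175)/(62/3) = 8172/191425

r = 5/2; a_0 = 1; a_1 = -6/13; a_2 = 96/247; a_3 = -648/6175; a_4 = 8172/191425


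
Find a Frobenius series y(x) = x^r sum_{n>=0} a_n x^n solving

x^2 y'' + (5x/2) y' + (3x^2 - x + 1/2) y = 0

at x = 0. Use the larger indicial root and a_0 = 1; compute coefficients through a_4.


Write in Frobenius form y'' + (p(x)/x) y' + (q(x)/x^2) y = 0:
  p(x) = 5/2,  q(x) = 3x^2 - x + 1/2.
Indicial equation: r(r-1) + (5/2) r + (1/2) = 0 -> roots r_1 = -1/2, r_2 = -1.
Take r = r_1 = -1/2. Let y(x) = x^r sum_{n>=0} a_n x^n with a_0 = 1.
Substitute y = x^r sum a_n x^n and match x^{r+n}. The recurrence is
  D(n) a_n - 1 a_{n-1} + 3 a_{n-2} = 0,  where D(n) = (r+n)(r+n-1) + (5/2)(r+n) + (1/2).
  a_n = [1 a_{n-1} - 3 a_{n-2}] / D(n).
Since the indicial polynomial factors as (r - r_1)(r - r_2), D(n) = (r_1 + n - r_1)(r_1 + n - r_2) = n(n + 1/2).
Evaluating step by step (a_0 = 1):
  n = 1: D(1) = 1(1 + 1/2) = 3/2; numerator = 1(1) = 1; a_1 = (1)/(3/2) = 2/3
  n = 2: D(2) = 2(2 + 1/2) = 5; numerator = 1(2/3) - 3(1) = -7/3; a_2 = (-7/3)/(5) = -7/15
  n = 3: D(3) = 3(3 + 1/2) = 21/2; numerator = 1(-7/15) - 3(2/3) = -37/15; a_3 = (-37/15)/(21/2) = -74/315
  n = 4: D(4) = 4(4 + 1/2) = 18; numerator = 1(-74/315) - 3(-7/15) = 367/315; a_4 = (367/315)/(18) = 367/5670

r = -1/2; a_0 = 1; a_1 = 2/3; a_2 = -7/15; a_3 = -74/315; a_4 = 367/5670


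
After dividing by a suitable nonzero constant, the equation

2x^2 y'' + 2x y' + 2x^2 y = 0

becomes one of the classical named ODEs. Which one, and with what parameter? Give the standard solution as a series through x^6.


All three coefficients share the factor 2; dividing through by 2 gives  x^2 y'' + x y' + x^2 y = 0.
This matches the Bessel equation x^2 y'' + x y' + (x^2 - nu^2) y = 0 with nu^2 = 0, so nu = 0; the solution bounded at x = 0 is J_0(x).
Frobenius at x = 0: indicial roots ±nu; for r = nu the recurrence k(k + 2nu) c_k = -c_{k-2} gives the standard series J_nu(x) = sum_{k>=0} (-1)^k / (k! (k+nu)!) (x/2)^(2k+nu). Evaluate the first 4 terms:
  k = 0: (-1)^0 / (0! * 0! * 2^0) x^0 = 1/(1*1*1) x^0 = (1) x^0
  k = 1: (-1)^1 / (1! * 1! * 2^2) x^2 = -1/(1*1*4) x^2 = (-1/4) x^2
  k = 2: (-1)^2 / (2! * 2! * 2^4) x^4 = 1/(2*2*16) x^4 = (1/64) x^4
  k = 3: (-1)^3 / (3! * 3! * 2^6) x^6 = -1/(6*6*64) x^6 = (-1/2304) x^6
Hence J_0(x) = -x^6/2304 + x^4/64 - x^2/4 + 1 + ....

J_0(x); series = -x^6/2304 + x^4/64 - x^2/4 + 1


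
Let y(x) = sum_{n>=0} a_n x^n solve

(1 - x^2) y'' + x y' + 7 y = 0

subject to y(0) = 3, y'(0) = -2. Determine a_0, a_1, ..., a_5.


Ansatz: y(x) = sum_{n>=0} a_n x^n, so y'(x) = sum_{n>=1} n a_n x^(n-1) and y''(x) = sum_{n>=2} n(n-1) a_n x^(n-2).
Substitute into P(x) y'' + Q(x) y' + R(x) y = 0 with P(x) = 1 - x^2, Q(x) = x, R(x) = 7, and match powers of x.
Initial conditions: a_0 = 3, a_1 = -2.
Setting the coefficient of each power of x to zero and solving order by order (substituting the coefficients already found):
  x^0: 2 a_2 + 7 a_0 = 0  ->  2 a_2 = -7 a_0 = -21  ->  a_2 = -21/2
  x^1: 6 a_3 + 8 a_1 = 0  ->  6 a_3 = -8 a_1 = 16  ->  a_3 = 8/3
  x^2: 12 a_4 + 7 a_2 = 0  ->  12 a_4 = -7 a_2 = 147/2  ->  a_4 = 49/8
  x^3: 20 a_5 + 4 a_3 = 0  ->  20 a_5 = -4 a_3 = -32/3  ->  a_5 = -8/15
Truncated series: y(x) = 3 - 2 x - (21/2) x^2 + (8/3) x^3 + (49/8) x^4 - (8/15) x^5 + O(x^6).

a_0 = 3; a_1 = -2; a_2 = -21/2; a_3 = 8/3; a_4 = 49/8; a_5 = -8/15


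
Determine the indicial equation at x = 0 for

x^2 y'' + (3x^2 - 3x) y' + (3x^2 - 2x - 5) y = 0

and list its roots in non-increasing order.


Divide by x^2 to reach normal form y'' + P_1(x) y' + P_2(x) y = 0 with P_1(x) = 3 - 3/x and P_2(x) = 3 - 2/x - 5/x^2.
x = 0 is a singular point because the y'-coefficient 3 - 3/x has a pole at x = 0 and the y-coefficient 3 - 2/x - 5/x^2 has a pole at x = 0.
It is a regular singular point because x P_1(x) = p(x) = 3x - 3 and x^2 P_2(x) = q(x) = 3x^2 - 2x - 5 are polynomials, hence analytic at x = 0.
p(0) = -3,  q(0) = -5.
Indicial equation: r(r-1) + p(0) r + q(0) = 0, i.e. r^2 + (p(0) - 1) r + q(0) = 0, i.e. r^2 - 4 r - 5 = 0.
Discriminant: (-4)^2 - 4(-5) = 36, so r = (4 ± 6)/2.
Solving: r_1 = 5, r_2 = -1.

indicial: r^2 - 4 r - 5 = 0; roots r_1 = 5, r_2 = -1


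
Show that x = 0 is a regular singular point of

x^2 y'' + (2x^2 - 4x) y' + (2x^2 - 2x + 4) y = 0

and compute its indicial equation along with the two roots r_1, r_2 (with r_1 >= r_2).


Divide by x^2 to reach normal form y'' + P_1(x) y' + P_2(x) y = 0 with P_1(x) = 2 - 4/x and P_2(x) = 2 - 2/x + 4/x^2.
x = 0 is a singular point because the y'-coefficient 2 - 4/x has a pole at x = 0 and the y-coefficient 2 - 2/x + 4/x^2 has a pole at x = 0.
It is a regular singular point because x P_1(x) = p(x) = 2x - 4 and x^2 P_2(x) = q(x) = 2x^2 - 2x + 4 are polynomials, hence analytic at x = 0.
p(0) = -4,  q(0) = 4.
Indicial equation: r(r-1) + p(0) r + q(0) = 0, i.e. r^2 + (p(0) - 1) r + q(0) = 0, i.e. r^2 - 5 r + 4 = 0.
Discriminant: (-5)^2 - 4(4) = 9, so r = (5 ± 3)/2.
Solving: r_1 = 4, r_2 = 1.

indicial: r^2 - 5 r + 4 = 0; roots r_1 = 4, r_2 = 1


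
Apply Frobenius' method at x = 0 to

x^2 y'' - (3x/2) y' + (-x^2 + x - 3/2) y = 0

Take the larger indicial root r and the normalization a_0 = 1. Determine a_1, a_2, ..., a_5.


Write in Frobenius form y'' + (p(x)/x) y' + (q(x)/x^2) y = 0:
  p(x) = -3/2,  q(x) = -x^2 + x - 3/2.
Indicial equation: r(r-1) + (-3/2) r + (-3/2) = 0 -> roots r_1 = 3, r_2 = -1/2.
Take r = r_1 = 3. Let y(x) = x^r sum_{n>=0} a_n x^n with a_0 = 1.
Substitute y = x^r sum a_n x^n and match x^{r+n}. The recurrence is
  D(n) a_n + 1 a_{n-1} - 1 a_{n-2} = 0,  where D(n) = (r+n)(r+n-1) + (-3/2)(r+n) + (-3/2).
  a_n = [-1 a_{n-1} + 1 a_{n-2}] / D(n).
Since the indicial polynomial factors as (r - r_1)(r - r_2), D(n) = (r_1 + n - r_1)(r_1 + n - r_2) = n(n + 7/2).
Evaluating step by step (a_0 = 1):
  n = 1: D(1) = 1(1 + 7/2) = 9/2; numerator = -1(1) = -1; a_1 = (-1)/(9/2) = -2/9
  n = 2: D(2) = 2(2 + 7/2) = 11; numerator = -1(-2/9) + 1(1) = 11/9; a_2 = (11/9)/(11) = 1/9
  n = 3: D(3) = 3(3 + 7/2) = 39/2; numerator = -1(1/9) + 1(-2/9) = -1/3; a_3 = (-1/3)/(39/2) = -2/117
  n = 4: D(4) = 4(4 + 7/2) = 30; numerator = -1(-2/117) + 1(1/9) = 5/39; a_4 = (5/39)/(30) = 1/234
  n = 5: D(5) = 5(5 + 7/2) = 85/2; numerator = -1(1/234) + 1(-2/117) = -5/234; a_5 = (-5/234)/(85/2) = -1/1989

r = 3; a_0 = 1; a_1 = -2/9; a_2 = 1/9; a_3 = -2/117; a_4 = 1/234; a_5 = -1/1989
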